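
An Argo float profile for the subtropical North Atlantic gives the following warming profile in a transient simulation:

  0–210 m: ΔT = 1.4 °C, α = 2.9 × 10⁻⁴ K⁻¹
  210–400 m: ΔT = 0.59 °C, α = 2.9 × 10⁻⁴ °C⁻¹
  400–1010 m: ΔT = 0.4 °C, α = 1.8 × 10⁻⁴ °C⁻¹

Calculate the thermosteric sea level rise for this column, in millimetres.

210 × 2.9×10⁻⁴ × 1.4 = 0.08526 m
210–400 m: 190 × 0.59 × 2.9×10⁻⁴ = 0.032509 m
Layer 3: 1.8×10⁻⁴ × 0.4 × 610 = 0.04392 m
Δh = 0.08526 + 0.032509 + 0.04392 = 0.161689 m

about 162 mm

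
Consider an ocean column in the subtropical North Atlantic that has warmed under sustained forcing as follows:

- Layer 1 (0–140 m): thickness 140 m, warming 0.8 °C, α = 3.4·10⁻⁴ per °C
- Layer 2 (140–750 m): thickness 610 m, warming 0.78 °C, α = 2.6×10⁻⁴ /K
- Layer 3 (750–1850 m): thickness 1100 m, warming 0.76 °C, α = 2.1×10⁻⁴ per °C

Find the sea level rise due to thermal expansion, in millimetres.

Layer 1: 140 × 0.8 × 3.4×10⁻⁴ = 0.03808 m
610 × 0.78 × 2.6×10⁻⁴ = 0.123708 m
2.1×10⁻⁴ × 1100 × 0.76 = 0.17556 m
Δh = 0.03808 + 0.123708 + 0.17556 = 0.337348 m

about 337 mm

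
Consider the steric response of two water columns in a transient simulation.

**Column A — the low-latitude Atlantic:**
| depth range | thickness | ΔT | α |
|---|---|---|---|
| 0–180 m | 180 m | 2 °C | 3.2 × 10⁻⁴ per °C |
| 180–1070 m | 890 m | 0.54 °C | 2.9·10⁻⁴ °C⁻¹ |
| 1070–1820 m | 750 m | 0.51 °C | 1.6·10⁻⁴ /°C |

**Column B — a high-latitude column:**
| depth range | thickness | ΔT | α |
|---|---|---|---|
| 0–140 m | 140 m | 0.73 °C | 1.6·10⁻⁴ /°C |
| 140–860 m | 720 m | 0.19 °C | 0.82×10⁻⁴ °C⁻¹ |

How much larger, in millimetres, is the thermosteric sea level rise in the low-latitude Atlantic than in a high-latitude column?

290 mm

A 180 × 3.2×10⁻⁴ × 2 = 0.11520 m
A 180–1070 m: 2.9×10⁻⁴ × 890 × 0.54 = 0.139374 m
A Layer 3: 750 × 0.51 × 1.6×10⁻⁴ = 0.06120 m
A total: 0.315774 m
B 1.6×10⁻⁴ × 140 × 0.73 = 0.016352 m
B Layer 2: 0.19 × 0.82×10⁻⁴ × 720 = 0.0112176 m
B total: 0.0275696 m
Difference: 0.315774 − 0.0275696 = 0.2882044 m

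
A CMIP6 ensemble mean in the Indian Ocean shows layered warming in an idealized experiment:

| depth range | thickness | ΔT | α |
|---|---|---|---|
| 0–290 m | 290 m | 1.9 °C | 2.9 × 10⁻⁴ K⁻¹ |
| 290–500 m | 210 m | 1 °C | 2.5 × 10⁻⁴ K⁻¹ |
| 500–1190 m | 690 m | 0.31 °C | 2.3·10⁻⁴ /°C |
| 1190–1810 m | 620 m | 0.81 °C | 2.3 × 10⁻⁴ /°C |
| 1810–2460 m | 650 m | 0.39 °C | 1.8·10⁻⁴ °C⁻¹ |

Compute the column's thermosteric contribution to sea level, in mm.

420 mm

Layer 1: 1.9 × 290 × 2.9×10⁻⁴ = 0.15979 m
Layer 2: 1 × 210 × 2.5×10⁻⁴ = 0.05250 m
2.3×10⁻⁴ × 0.31 × 690 = 0.049197 m
1190–1810 m: 620 × 2.3×10⁻⁴ × 0.81 = 0.115506 m
1810–2460 m: 650 × 0.39 × 1.8×10⁻⁴ = 0.04563 m
Δh = 0.15979 + 0.05250 + 0.049197 + 0.115506 + 0.04563 = 0.422623 m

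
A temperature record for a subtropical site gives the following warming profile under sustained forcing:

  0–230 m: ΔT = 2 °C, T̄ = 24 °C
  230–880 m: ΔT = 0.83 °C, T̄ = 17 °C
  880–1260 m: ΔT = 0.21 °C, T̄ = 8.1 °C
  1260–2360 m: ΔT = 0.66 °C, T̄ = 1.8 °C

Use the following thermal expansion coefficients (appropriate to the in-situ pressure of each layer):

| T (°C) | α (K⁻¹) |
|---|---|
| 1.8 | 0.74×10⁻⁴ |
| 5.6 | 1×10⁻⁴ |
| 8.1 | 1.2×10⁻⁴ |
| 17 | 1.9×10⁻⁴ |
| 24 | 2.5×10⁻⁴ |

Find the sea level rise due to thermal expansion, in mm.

about 280 mm

Layer 1 at 24 °C → α = 2.5×10⁻⁴ K⁻¹
Layer 2 at 17 °C → α = 1.9×10⁻⁴ K⁻¹
Layer 3 at 8.1 °C → α = 1.2×10⁻⁴ K⁻¹
Layer 4 at 1.8 °C → α = 0.74×10⁻⁴ K⁻¹
2.5×10⁻⁴ × 2 × 230 = 0.11500 m
Layer 2: 0.83 × 650 × 1.9×10⁻⁴ = 0.102505 m
880–1260 m: 380 × 0.21 × 1.2×10⁻⁴ = 0.009576 m
Layer 4: 1100 × 0.74×10⁻⁴ × 0.66 = 0.053724 m
Δh = 0.11500 + 0.102505 + 0.009576 + 0.053724 = 0.280805 m ≈ 280 mm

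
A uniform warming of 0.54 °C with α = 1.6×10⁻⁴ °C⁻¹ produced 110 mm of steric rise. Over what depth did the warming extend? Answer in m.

H = Δh/(αΔT) = 0.11 / (1.6×10⁻⁴ × 0.54) ≈ 1273 m

about 1270 m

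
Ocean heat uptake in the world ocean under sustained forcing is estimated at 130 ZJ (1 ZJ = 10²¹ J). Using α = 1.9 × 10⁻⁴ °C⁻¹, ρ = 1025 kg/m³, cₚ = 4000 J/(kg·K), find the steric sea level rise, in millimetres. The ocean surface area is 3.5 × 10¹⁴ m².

Per unit area: Q = 130×10²¹ / (3.5×10¹⁴) ≈ 3.714×10⁸ J/m²
Δh = αQ/(ρcₚ) = 1.9×10⁻⁴ × 3.714×10⁸ / (1025 × 4000) ≈ 0.017211 m

17.2 mm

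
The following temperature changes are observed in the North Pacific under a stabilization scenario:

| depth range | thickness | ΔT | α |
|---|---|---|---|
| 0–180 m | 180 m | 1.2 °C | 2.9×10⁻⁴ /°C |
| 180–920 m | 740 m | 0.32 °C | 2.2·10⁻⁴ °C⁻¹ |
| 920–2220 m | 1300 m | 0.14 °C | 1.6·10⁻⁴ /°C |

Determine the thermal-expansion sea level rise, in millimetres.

Δh = 144 mm

1.2 × 2.9×10⁻⁴ × 180 = 0.06264 m
0.32 × 740 × 2.2×10⁻⁴ = 0.052096 m
1.6×10⁻⁴ × 1300 × 0.14 = 0.02912 m
Δh = 0.06264 + 0.052096 + 0.02912 = 0.143856 m ≈ 144 mm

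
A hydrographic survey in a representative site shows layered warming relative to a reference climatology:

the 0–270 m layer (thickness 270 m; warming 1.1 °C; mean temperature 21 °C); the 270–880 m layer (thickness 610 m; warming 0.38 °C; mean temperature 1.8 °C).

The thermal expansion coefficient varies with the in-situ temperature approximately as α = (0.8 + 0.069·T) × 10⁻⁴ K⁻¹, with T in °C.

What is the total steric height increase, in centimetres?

Layer 1: α = (0.8 + 0.069×21)×10⁻⁴ = 2.249×10⁻⁴ K⁻¹
Layer 2: α = (0.8 + 0.069×1.8)×10⁻⁴ = 0.9242×10⁻⁴ K⁻¹
1.1 × 2.249×10⁻⁴ × 270 = 0.0667953 m
Layer 2: 0.38 × 0.9242×10⁻⁴ × 610 = 0.021422956 m
Δh = 0.0667953 + 0.021422956 = 0.088218256 m ≈ 8.8 cm

Δh ≈ 8.8 cm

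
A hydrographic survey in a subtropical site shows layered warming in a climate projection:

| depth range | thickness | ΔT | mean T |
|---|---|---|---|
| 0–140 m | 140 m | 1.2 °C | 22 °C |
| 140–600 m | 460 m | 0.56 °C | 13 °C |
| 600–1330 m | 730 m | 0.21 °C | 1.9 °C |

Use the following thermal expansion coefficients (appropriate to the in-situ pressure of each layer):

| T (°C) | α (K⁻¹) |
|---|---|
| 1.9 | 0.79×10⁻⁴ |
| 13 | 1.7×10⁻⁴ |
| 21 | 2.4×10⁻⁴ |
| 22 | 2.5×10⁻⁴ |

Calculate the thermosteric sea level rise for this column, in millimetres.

Layer 1 at 22 °C → α = 2.5×10⁻⁴ K⁻¹
Layer 2 at 13 °C → α = 1.7×10⁻⁴ K⁻¹
Layer 3 at 1.9 °C → α = 0.79×10⁻⁴ K⁻¹
1.2 × 140 × 2.5×10⁻⁴ = 0.04200 m
140–600 m: 0.56 × 1.7×10⁻⁴ × 460 = 0.043792 m
600–1330 m: 730 × 0.79×10⁻⁴ × 0.21 = 0.0121107 m
Δh = 0.04200 + 0.043792 + 0.0121107 = 0.0979027 m

Δh = 98 mm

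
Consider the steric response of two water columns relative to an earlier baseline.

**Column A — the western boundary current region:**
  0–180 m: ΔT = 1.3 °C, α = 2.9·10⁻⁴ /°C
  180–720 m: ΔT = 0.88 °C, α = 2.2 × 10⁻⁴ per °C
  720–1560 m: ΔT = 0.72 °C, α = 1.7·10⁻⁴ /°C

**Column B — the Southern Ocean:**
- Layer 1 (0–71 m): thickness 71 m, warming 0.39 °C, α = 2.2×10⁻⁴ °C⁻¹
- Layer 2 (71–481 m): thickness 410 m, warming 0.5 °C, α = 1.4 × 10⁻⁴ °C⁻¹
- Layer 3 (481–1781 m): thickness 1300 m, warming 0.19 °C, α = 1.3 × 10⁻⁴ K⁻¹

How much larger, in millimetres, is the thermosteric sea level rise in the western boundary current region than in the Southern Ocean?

210 mm larger

A Layer 1: 2.9×10⁻⁴ × 180 × 1.3 = 0.06786 m
A 180–720 m: 2.2×10⁻⁴ × 0.88 × 540 = 0.104544 m
A 720–1560 m: 840 × 1.7×10⁻⁴ × 0.72 = 0.102816 m
A total: 0.27522 m
B Layer 1: 71 × 2.2×10⁻⁴ × 0.39 = 0.0060918 m
B 71–481 m: 1.4×10⁻⁴ × 410 × 0.5 = 0.02870 m
B 1300 × 0.19 × 1.3×10⁻⁴ = 0.03211 m
B total: 0.0669018 m
Difference: 0.27522 − 0.0669018 = 0.2083182 m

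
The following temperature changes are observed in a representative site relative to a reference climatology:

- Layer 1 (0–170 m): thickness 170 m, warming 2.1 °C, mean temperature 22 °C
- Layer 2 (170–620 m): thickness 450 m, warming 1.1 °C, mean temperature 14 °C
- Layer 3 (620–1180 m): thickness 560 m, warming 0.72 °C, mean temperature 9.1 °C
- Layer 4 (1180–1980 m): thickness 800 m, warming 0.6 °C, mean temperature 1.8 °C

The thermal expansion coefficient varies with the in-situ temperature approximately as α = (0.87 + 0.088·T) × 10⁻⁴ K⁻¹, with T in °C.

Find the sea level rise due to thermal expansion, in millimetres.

321 mm of thermosteric rise

Layer 1: α = (0.87 + 0.088×22)×10⁻⁴ = 2.806×10⁻⁴ K⁻¹
Layer 2: α = (0.87 + 0.088×14)×10⁻⁴ = 2.102×10⁻⁴ K⁻¹
Layer 3: α = (0.87 + 0.088×9.1)×10⁻⁴ = 1.6708×10⁻⁴ K⁻¹
Layer 4: α = (0.87 + 0.088×1.8)×10⁻⁴ = 1.0284×10⁻⁴ K⁻¹
Layer 1: 2.806×10⁻⁴ × 170 × 2.1 = 0.1001742 m
1.1 × 450 × 2.102×10⁻⁴ = 0.104049 m
1.6708×10⁻⁴ × 560 × 0.72 = 0.067366656 m
Layer 4: 1.0284×10⁻⁴ × 0.6 × 800 = 0.0493632 m
Δh = 0.1001742 + 0.104049 + 0.067366656 + 0.0493632 = 0.320953056 m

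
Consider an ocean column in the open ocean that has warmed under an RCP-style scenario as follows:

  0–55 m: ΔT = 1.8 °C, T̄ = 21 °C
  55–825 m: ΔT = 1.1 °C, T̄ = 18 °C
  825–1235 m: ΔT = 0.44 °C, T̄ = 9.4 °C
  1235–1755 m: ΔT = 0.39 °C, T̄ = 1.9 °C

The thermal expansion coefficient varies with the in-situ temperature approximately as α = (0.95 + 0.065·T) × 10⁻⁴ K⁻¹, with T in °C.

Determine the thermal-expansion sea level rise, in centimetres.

Layer 1: α = (0.95 + 0.065×21)×10⁻⁴ = 2.315×10⁻⁴ K⁻¹
Layer 2: α = (0.95 + 0.065×18)×10⁻⁴ = 2.12×10⁻⁴ K⁻¹
Layer 3: α = (0.95 + 0.065×9.4)×10⁻⁴ = 1.561×10⁻⁴ K⁻¹
Layer 4: α = (0.95 + 0.065×1.9)×10⁻⁴ = 1.0735×10⁻⁴ K⁻¹
55 × 2.315×10⁻⁴ × 1.8 = 0.0229185 m
2.12×10⁻⁴ × 770 × 1.1 = 0.179564 m
Layer 3: 1.561×10⁻⁴ × 410 × 0.44 = 0.02816044 m
520 × 0.39 × 1.0735×10⁻⁴ = 0.02177058 m
Δh = 0.0229185 + 0.179564 + 0.02816044 + 0.02177058 = 0.25241352 m

about 25 cm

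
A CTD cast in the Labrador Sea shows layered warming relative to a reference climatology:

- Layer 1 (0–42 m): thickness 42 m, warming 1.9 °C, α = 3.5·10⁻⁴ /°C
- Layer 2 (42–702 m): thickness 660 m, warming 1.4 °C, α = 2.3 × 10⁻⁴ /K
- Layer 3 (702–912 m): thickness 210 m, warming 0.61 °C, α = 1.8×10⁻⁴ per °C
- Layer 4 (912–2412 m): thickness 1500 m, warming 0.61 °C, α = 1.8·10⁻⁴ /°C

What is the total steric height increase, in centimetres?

43 cm

0–42 m: 1.9 × 3.5×10⁻⁴ × 42 = 0.02793 m
2.3×10⁻⁴ × 660 × 1.4 = 0.21252 m
0.61 × 1.8×10⁻⁴ × 210 = 0.023058 m
Layer 4: 1.8×10⁻⁴ × 0.61 × 1500 = 0.16470 m
Δh = 0.02793 + 0.21252 + 0.023058 + 0.16470 = 0.428208 m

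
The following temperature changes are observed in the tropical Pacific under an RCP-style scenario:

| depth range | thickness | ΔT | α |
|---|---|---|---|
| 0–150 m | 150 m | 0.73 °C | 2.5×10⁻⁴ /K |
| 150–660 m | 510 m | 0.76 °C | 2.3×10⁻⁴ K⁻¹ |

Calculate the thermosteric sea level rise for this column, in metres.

Layer 1: 2.5×10⁻⁴ × 0.73 × 150 = 0.027375 m
510 × 2.3×10⁻⁴ × 0.76 = 0.089148 m
Δh = 0.027375 + 0.089148 = 0.116523 m

0.12 m of thermosteric rise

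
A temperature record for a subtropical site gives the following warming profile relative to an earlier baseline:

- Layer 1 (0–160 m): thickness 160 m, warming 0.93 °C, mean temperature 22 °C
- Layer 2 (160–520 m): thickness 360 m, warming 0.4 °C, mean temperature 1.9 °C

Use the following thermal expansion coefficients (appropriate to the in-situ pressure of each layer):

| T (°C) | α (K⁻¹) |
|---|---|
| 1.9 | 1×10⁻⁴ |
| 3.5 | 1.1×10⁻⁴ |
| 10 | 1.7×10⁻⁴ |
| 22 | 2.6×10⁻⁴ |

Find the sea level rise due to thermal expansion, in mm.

Layer 1 at 22 °C → α = 2.6×10⁻⁴ K⁻¹
Layer 2 at 1.9 °C → α = 1×10⁻⁴ K⁻¹
0–160 m: 0.93 × 160 × 2.6×10⁻⁴ = 0.038688 m
0.4 × 1×10⁻⁴ × 360 = 0.01440 m
Δh = 0.038688 + 0.01440 = 0.053088 m ≈ 53.1 mm

Δh ≈ 53.1 mm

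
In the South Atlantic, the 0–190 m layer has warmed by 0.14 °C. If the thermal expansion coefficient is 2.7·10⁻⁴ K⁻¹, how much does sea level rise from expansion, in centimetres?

Δh ≈ 0.718 cm

Δh = αΔT·H = 2.7×10⁻⁴ × 0.14 × 190 = 0.007182 m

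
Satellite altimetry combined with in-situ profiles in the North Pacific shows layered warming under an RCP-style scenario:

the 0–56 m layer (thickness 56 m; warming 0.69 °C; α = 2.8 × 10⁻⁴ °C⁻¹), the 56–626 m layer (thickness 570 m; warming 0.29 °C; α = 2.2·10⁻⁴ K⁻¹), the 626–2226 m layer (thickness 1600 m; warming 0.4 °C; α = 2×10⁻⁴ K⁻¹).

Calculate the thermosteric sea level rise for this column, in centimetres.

56 × 0.69 × 2.8×10⁻⁴ = 0.0108192 m
Layer 2: 570 × 0.29 × 2.2×10⁻⁴ = 0.036366 m
1600 × 0.4 × 2×10⁻⁴ = 0.12800 m
Δh = 0.0108192 + 0.036366 + 0.12800 = 0.1751852 m ≈ 17.5 cm

17.5 cm of thermosteric rise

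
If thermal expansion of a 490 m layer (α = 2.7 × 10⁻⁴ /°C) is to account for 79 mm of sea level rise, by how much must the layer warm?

ΔT = Δh/(αH) = 0.079 / (2.7×10⁻⁴ × 490) ≈ 0.5971 K

ΔT ≈ 0.597 K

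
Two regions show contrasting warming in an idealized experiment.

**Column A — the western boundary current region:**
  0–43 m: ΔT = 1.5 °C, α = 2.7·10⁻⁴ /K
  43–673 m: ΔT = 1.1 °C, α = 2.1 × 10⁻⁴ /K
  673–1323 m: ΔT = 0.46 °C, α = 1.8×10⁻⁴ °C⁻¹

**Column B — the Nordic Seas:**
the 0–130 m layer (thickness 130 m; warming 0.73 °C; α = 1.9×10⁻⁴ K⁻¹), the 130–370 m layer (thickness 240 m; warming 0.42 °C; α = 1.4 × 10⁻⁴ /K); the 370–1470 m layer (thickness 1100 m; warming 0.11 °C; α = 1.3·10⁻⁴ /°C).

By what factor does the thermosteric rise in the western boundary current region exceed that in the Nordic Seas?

A Layer 1: 43 × 1.5 × 2.7×10⁻⁴ = 0.017415 m
A Layer 2: 630 × 2.1×10⁻⁴ × 1.1 = 0.14553 m
A Layer 3: 0.46 × 1.8×10⁻⁴ × 650 = 0.05382 m
A total: 0.216765 m
B 130 × 0.73 × 1.9×10⁻⁴ = 0.018031 m
B Layer 2: 0.42 × 240 × 1.4×10⁻⁴ = 0.014112 m
B Layer 3: 0.11 × 1100 × 1.3×10⁻⁴ = 0.01573 m
B total: 0.047873 m
Ratio: 0.216765 / 0.047873 ≈ 4.528

4.53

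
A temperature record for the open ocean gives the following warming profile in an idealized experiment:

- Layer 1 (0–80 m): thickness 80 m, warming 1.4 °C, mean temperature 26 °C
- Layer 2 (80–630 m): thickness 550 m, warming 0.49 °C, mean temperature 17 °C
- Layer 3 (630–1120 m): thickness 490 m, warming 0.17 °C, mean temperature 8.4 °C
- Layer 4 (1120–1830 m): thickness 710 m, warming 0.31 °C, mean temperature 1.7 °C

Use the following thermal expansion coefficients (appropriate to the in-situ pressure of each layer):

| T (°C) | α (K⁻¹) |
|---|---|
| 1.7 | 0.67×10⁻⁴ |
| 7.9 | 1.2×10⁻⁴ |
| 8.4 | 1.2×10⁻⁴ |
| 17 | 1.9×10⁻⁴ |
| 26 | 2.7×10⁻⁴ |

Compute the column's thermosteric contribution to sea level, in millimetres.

Δh ≈ 106 mm

Layer 1 at 26 °C → α = 2.7×10⁻⁴ K⁻¹
Layer 2 at 17 °C → α = 1.9×10⁻⁴ K⁻¹
Layer 3 at 8.4 °C → α = 1.2×10⁻⁴ K⁻¹
Layer 4 at 1.7 °C → α = 0.67×10⁻⁴ K⁻¹
0–80 m: 2.7×10⁻⁴ × 1.4 × 80 = 0.03024 m
Layer 2: 1.9×10⁻⁴ × 0.49 × 550 = 0.051205 m
490 × 0.17 × 1.2×10⁻⁴ = 0.009996 m
Layer 4: 710 × 0.67×10⁻⁴ × 0.31 = 0.0147467 m
Δh = 0.03024 + 0.051205 + 0.009996 + 0.0147467 = 0.1061877 m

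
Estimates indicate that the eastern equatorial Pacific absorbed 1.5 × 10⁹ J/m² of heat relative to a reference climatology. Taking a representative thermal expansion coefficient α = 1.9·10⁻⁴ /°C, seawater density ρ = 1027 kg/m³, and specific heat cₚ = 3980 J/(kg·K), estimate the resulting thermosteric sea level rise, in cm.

6.97 cm of thermosteric rise

Δh = αQ/(ρcₚ) = 1.9×10⁻⁴ × 1.5×10⁹ / (1027 × 3980) ≈ 0.069725 m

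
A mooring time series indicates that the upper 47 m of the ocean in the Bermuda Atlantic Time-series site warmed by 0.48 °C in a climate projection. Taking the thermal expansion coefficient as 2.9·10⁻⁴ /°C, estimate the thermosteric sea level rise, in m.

Δh = αΔT·H = 2.9×10⁻⁴ × 0.48 × 47 = 0.0065424 m

Δh = 0.00654 m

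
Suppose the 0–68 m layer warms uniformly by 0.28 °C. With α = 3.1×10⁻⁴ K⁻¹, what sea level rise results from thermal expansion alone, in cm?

Δh = αΔT·H = 3.1×10⁻⁴ × 0.28 × 68 = 0.0059024 m

0.59 cm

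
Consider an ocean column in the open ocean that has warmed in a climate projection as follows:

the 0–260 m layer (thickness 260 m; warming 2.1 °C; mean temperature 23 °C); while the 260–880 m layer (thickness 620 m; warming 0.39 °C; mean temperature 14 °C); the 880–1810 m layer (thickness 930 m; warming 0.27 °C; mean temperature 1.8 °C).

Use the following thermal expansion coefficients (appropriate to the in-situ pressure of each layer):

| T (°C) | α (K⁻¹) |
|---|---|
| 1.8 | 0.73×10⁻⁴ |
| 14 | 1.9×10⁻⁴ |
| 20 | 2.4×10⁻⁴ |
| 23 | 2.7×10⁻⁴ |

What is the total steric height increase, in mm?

212 mm of thermosteric rise

Layer 1 at 23 °C → α = 2.7×10⁻⁴ K⁻¹
Layer 2 at 14 °C → α = 1.9×10⁻⁴ K⁻¹
Layer 3 at 1.8 °C → α = 0.73×10⁻⁴ K⁻¹
2.7×10⁻⁴ × 260 × 2.1 = 0.14742 m
260–880 m: 0.39 × 620 × 1.9×10⁻⁴ = 0.045942 m
0.73×10⁻⁴ × 0.27 × 930 = 0.0183303 m
Δh = 0.14742 + 0.045942 + 0.0183303 = 0.2116923 m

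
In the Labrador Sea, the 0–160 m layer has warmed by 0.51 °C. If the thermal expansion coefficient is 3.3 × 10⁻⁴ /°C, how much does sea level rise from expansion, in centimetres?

2.7 cm of thermosteric rise

Δh = αΔT·H = 3.3×10⁻⁴ × 0.51 × 160 = 0.026928 m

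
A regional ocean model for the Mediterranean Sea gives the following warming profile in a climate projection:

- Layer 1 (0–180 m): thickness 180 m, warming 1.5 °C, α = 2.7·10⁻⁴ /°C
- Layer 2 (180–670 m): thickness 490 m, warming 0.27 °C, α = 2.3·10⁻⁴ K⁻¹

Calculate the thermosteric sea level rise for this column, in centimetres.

about 10 cm

Layer 1: 1.5 × 2.7×10⁻⁴ × 180 = 0.07290 m
Layer 2: 2.3×10⁻⁴ × 490 × 0.27 = 0.030429 m
Δh = 0.07290 + 0.030429 = 0.103329 m ≈ 10 cm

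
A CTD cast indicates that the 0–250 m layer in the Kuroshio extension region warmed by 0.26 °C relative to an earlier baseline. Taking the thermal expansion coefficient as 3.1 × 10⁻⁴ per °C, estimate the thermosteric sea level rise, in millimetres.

Δh = αΔT·H = 3.1×10⁻⁴ × 0.26 × 250 = 0.02015 m

about 20.2 mm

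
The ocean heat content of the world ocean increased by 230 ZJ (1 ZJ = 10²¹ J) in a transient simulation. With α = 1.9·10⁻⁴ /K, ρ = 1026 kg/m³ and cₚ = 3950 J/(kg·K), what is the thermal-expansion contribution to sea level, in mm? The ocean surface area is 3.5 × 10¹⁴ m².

about 30.8 mm

Per unit area: Q = 230×10²¹ / (3.5×10¹⁴) ≈ 6.571×10⁸ J/m²
Δh = αQ/(ρcₚ) = 1.9×10⁻⁴ × 6.571×10⁸ / (1026 × 3950) ≈ 0.030806 m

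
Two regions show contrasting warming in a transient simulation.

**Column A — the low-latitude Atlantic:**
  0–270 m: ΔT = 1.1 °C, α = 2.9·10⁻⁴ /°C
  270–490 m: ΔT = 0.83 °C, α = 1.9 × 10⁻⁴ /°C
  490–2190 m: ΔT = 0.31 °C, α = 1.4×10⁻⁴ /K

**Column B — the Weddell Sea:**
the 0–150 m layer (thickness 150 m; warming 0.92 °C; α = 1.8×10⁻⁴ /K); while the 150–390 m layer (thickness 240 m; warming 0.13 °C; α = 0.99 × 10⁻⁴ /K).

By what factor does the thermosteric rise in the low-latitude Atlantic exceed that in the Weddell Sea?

≈ 6.97×

A 2.9×10⁻⁴ × 270 × 1.1 = 0.08613 m
A 220 × 1.9×10⁻⁴ × 0.83 = 0.034694 m
A 1.4×10⁻⁴ × 1700 × 0.31 = 0.07378 m
A total: 0.194604 m
B Layer 1: 150 × 1.8×10⁻⁴ × 0.92 = 0.02484 m
B Layer 2: 0.99×10⁻⁴ × 240 × 0.13 = 0.0030888 m
B total: 0.0279288 m
Ratio: 0.194604 / 0.0279288 ≈ 6.968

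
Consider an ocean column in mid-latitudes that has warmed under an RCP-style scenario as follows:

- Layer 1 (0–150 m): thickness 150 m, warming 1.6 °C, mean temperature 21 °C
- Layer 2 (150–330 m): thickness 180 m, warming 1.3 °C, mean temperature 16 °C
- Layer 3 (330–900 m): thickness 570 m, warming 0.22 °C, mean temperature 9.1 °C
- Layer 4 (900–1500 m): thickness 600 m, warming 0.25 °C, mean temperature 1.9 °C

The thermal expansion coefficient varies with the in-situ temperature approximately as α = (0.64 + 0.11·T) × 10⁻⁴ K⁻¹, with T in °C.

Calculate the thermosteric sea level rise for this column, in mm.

about 160 mm

Layer 1: α = (0.64 + 0.11×21)×10⁻⁴ = 2.95×10⁻⁴ K⁻¹
Layer 2: α = (0.64 + 0.11×16)×10⁻⁴ = 2.4×10⁻⁴ K⁻¹
Layer 3: α = (0.64 + 0.11×9.1)×10⁻⁴ = 1.641×10⁻⁴ K⁻¹
Layer 4: α = (0.64 + 0.11×1.9)×10⁻⁴ = 0.849×10⁻⁴ K⁻¹
2.95×10⁻⁴ × 150 × 1.6 = 0.07080 m
150–330 m: 180 × 1.3 × 2.4×10⁻⁴ = 0.05616 m
1.641×10⁻⁴ × 0.22 × 570 = 0.02057814 m
0.25 × 600 × 0.849×10⁻⁴ = 0.012735 m
Δh = 0.07080 + 0.05616 + 0.02057814 + 0.012735 = 0.16027314 m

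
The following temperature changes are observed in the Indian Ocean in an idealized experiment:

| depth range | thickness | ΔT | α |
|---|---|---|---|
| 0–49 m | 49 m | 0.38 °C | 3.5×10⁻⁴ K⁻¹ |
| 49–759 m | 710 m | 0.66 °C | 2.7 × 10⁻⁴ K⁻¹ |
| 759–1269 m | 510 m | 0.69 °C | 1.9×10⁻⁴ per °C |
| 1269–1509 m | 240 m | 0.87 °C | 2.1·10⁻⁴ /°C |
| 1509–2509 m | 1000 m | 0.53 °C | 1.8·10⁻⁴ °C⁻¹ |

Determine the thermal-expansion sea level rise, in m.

Layer 1: 3.5×10⁻⁴ × 0.38 × 49 = 0.006517 m
2.7×10⁻⁴ × 0.66 × 710 = 0.126522 m
759–1269 m: 0.69 × 510 × 1.9×10⁻⁴ = 0.066861 m
Layer 4: 240 × 0.87 × 2.1×10⁻⁴ = 0.043848 m
1.8×10⁻⁴ × 0.53 × 1000 = 0.09540 m
Δh = 0.006517 + 0.126522 + 0.066861 + 0.043848 + 0.09540 = 0.339148 m

0.339 m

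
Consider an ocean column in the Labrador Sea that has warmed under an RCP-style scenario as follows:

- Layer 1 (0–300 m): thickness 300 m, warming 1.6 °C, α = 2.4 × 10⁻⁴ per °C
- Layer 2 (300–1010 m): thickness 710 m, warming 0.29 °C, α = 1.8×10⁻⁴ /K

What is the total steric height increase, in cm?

about 15 cm

Layer 1: 2.4×10⁻⁴ × 1.6 × 300 = 0.11520 m
300–1010 m: 710 × 0.29 × 1.8×10⁻⁴ = 0.037062 m
Δh = 0.11520 + 0.037062 = 0.152262 m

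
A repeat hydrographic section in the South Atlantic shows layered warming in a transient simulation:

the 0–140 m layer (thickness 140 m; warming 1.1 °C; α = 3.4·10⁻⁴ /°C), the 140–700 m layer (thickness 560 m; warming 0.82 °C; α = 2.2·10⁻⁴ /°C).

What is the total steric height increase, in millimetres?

about 150 mm

Layer 1: 1.1 × 3.4×10⁻⁴ × 140 = 0.05236 m
140–700 m: 0.82 × 560 × 2.2×10⁻⁴ = 0.101024 m
Δh = 0.05236 + 0.101024 = 0.153384 m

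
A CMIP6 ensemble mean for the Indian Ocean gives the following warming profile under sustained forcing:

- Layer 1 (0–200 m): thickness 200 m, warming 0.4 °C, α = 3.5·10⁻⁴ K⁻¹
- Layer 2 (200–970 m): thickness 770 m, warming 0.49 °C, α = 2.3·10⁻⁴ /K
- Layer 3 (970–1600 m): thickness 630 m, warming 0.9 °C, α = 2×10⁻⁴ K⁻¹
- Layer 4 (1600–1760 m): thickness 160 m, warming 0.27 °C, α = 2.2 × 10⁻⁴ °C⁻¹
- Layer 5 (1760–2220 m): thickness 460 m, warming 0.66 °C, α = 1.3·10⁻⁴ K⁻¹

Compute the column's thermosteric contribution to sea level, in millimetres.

280 mm of thermosteric rise

0–200 m: 3.5×10⁻⁴ × 200 × 0.4 = 0.02800 m
Layer 2: 770 × 2.3×10⁻⁴ × 0.49 = 0.086779 m
0.9 × 2×10⁻⁴ × 630 = 0.11340 m
Layer 4: 2.2×10⁻⁴ × 160 × 0.27 = 0.009504 m
Layer 5: 0.66 × 1.3×10⁻⁴ × 460 = 0.039468 m
Δh = 0.02800 + 0.086779 + 0.11340 + 0.009504 + 0.039468 = 0.277151 m ≈ 280 mm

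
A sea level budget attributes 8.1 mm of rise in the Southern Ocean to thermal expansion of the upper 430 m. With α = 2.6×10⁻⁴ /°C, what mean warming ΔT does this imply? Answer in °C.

about 0.0725 °C

ΔT = Δh/(αH) = 0.0081 / (2.6×10⁻⁴ × 430) ≈ 0.07245 °C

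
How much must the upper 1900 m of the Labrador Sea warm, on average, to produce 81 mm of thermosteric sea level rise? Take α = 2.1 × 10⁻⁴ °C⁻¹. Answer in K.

ΔT = Δh/(αH) = 0.081 / (2.1×10⁻⁴ × 1900) ≈ 0.2030 K

about 0.20 K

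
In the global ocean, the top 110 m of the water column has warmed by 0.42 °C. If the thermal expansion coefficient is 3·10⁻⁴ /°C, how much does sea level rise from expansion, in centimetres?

about 1.39 cm

Δh = αΔT·H = 3×10⁻⁴ × 0.42 × 110 = 0.01386 m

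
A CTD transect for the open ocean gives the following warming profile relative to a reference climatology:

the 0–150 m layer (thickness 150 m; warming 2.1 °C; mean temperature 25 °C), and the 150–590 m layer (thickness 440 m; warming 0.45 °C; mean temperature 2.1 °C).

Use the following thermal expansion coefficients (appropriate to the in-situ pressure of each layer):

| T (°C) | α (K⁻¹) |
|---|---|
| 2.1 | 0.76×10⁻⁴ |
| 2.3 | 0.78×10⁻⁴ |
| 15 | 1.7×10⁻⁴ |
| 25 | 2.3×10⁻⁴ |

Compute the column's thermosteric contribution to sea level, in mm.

Layer 1 at 25 °C → α = 2.3×10⁻⁴ K⁻¹
Layer 2 at 2.1 °C → α = 0.76×10⁻⁴ K⁻¹
150 × 2.3×10⁻⁴ × 2.1 = 0.07245 m
150–590 m: 0.76×10⁻⁴ × 440 × 0.45 = 0.015048 m
Δh = 0.07245 + 0.015048 = 0.087498 m ≈ 87.5 mm

87.5 mm of thermosteric rise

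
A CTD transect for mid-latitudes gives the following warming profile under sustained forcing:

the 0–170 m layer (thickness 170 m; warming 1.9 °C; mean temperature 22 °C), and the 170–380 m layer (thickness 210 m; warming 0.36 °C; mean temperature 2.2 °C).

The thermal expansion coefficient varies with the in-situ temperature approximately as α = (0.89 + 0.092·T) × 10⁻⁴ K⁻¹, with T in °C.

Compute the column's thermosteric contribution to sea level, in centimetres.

10 cm

Layer 1: α = (0.89 + 0.092×22)×10⁻⁴ = 2.914×10⁻⁴ K⁻¹
Layer 2: α = (0.89 + 0.092×2.2)×10⁻⁴ = 1.0924×10⁻⁴ K⁻¹
170 × 1.9 × 2.914×10⁻⁴ = 0.0941222 m
170–380 m: 0.36 × 210 × 1.0924×10⁻⁴ = 0.008258544 m
Δh = 0.0941222 + 0.008258544 = 0.102380744 m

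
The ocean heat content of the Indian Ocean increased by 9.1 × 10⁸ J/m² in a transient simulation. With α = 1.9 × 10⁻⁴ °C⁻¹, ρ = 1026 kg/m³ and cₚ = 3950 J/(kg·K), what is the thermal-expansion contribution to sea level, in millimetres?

about 43 mm

Δh = αQ/(ρcₚ) = 1.9×10⁻⁴ × 9.1×10⁸ / (1026 × 3950) ≈ 0.042663 m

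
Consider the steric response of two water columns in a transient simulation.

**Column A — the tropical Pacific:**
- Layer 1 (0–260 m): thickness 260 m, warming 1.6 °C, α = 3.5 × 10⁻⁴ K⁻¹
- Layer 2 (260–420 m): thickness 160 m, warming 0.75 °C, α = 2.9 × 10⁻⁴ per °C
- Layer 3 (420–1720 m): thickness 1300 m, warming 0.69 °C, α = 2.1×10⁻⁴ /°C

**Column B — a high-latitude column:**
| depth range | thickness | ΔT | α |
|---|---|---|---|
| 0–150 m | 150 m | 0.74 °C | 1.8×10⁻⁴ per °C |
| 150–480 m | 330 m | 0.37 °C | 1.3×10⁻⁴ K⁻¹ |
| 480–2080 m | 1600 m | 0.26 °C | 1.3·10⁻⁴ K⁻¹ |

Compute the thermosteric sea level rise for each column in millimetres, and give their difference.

A Layer 1: 260 × 1.6 × 3.5×10⁻⁴ = 0.14560 m
A 160 × 0.75 × 2.9×10⁻⁴ = 0.03480 m
A 420–1720 m: 2.1×10⁻⁴ × 1300 × 0.69 = 0.18837 m
A total: 0.36877 m
B Layer 1: 0.74 × 150 × 1.8×10⁻⁴ = 0.01998 m
B 0.37 × 1.3×10⁻⁴ × 330 = 0.015873 m
B 480–2080 m: 1600 × 1.3×10⁻⁴ × 0.26 = 0.05408 m
B total: 0.089933 m
Difference: 0.36877 − 0.089933 = 0.278837 m

A: 369 mm; B: 89.9 mm; difference 279 mm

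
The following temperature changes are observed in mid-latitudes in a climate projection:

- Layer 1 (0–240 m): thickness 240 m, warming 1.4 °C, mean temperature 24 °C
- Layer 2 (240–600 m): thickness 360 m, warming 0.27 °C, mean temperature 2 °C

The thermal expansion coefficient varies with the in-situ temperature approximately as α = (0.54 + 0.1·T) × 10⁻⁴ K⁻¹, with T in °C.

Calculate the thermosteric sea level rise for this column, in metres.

Layer 1: α = (0.54 + 0.1×24)×10⁻⁴ = 2.94×10⁻⁴ K⁻¹
Layer 2: α = (0.54 + 0.1×2)×10⁻⁴ = 0.74×10⁻⁴ K⁻¹
Layer 1: 2.94×10⁻⁴ × 240 × 1.4 = 0.098784 m
Layer 2: 0.27 × 360 × 0.74×10⁻⁴ = 0.0071928 m
Δh = 0.098784 + 0.0071928 = 0.1059768 m

0.106 m of thermosteric rise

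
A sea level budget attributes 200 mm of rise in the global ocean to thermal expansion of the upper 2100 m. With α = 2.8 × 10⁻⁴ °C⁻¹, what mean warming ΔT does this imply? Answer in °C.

ΔT = Δh/(αH) = 0.2 / (2.8×10⁻⁴ × 2100) ≈ 0.3401 °C

0.340 °C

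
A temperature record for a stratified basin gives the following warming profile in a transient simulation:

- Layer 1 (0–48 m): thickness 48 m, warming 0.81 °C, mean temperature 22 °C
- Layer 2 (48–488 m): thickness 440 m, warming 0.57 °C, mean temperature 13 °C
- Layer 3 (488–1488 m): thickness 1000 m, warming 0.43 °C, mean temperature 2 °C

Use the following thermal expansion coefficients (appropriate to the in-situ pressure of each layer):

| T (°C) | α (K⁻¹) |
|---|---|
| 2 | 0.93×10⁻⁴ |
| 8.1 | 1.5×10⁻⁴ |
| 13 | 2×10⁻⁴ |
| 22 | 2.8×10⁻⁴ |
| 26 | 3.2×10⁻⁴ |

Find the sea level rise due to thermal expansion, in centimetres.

Layer 1 at 22 °C → α = 2.8×10⁻⁴ K⁻¹
Layer 2 at 13 °C → α = 2×10⁻⁴ K⁻¹
Layer 3 at 2 °C → α = 0.93×10⁻⁴ K⁻¹
0.81 × 2.8×10⁻⁴ × 48 = 0.0108864 m
48–488 m: 2×10⁻⁴ × 440 × 0.57 = 0.05016 m
Layer 3: 0.93×10⁻⁴ × 0.43 × 1000 = 0.03999 m
Δh = 0.0108864 + 0.05016 + 0.03999 = 0.1010364 m ≈ 10 cm

about 10 cm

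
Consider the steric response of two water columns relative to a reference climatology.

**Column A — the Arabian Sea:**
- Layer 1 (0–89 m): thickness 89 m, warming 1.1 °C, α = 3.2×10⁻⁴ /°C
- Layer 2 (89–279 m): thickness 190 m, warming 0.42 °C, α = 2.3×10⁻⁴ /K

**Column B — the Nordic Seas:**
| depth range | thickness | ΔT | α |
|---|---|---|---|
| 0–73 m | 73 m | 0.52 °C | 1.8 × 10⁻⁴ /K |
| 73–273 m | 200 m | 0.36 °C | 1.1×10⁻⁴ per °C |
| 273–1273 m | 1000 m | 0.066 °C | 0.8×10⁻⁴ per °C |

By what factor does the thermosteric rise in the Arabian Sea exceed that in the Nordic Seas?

a factor of 2.48

A Layer 1: 3.2×10⁻⁴ × 89 × 1.1 = 0.031328 m
A 2.3×10⁻⁴ × 0.42 × 190 = 0.018354 m
A total: 0.049682 m
B 0–73 m: 0.52 × 73 × 1.8×10⁻⁴ = 0.0068328 m
B 200 × 0.36 × 1.1×10⁻⁴ = 0.00792 m
B 273–1273 m: 0.066 × 0.8×10⁻⁴ × 1000 = 0.00528 m
B total: 0.0200328 m
Ratio: 0.049682 / 0.0200328 ≈ 2.480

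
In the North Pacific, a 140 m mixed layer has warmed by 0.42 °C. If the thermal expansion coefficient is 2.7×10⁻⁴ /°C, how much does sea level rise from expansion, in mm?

Δh = αΔT·H = 2.7×10⁻⁴ × 0.42 × 140 = 0.015876 m

15.9 mm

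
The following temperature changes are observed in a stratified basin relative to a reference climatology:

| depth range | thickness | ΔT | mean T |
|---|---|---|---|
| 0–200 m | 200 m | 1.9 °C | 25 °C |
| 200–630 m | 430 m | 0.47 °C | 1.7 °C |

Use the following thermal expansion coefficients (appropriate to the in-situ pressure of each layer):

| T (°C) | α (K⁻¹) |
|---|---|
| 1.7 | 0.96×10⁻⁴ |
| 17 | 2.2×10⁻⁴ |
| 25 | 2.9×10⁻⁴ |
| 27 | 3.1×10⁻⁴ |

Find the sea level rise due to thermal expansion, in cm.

Layer 1 at 25 °C → α = 2.9×10⁻⁴ K⁻¹
Layer 2 at 1.7 °C → α = 0.96×10⁻⁴ K⁻¹
Layer 1: 2.9×10⁻⁴ × 1.9 × 200 = 0.11020 m
200–630 m: 0.47 × 430 × 0.96×10⁻⁴ = 0.0194016 m
Δh = 0.11020 + 0.0194016 = 0.1296016 m

Δh ≈ 13 cm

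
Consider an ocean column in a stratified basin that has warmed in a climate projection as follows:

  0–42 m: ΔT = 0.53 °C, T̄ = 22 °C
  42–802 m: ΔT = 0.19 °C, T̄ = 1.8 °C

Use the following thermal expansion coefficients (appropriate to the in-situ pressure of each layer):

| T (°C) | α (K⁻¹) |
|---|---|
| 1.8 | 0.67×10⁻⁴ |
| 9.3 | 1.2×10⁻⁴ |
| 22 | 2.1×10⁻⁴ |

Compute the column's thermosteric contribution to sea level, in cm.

Δh ≈ 1.4 cm

Layer 1 at 22 °C → α = 2.1×10⁻⁴ K⁻¹
Layer 2 at 1.8 °C → α = 0.67×10⁻⁴ K⁻¹
0–42 m: 42 × 2.1×10⁻⁴ × 0.53 = 0.0046746 m
42–802 m: 0.19 × 0.67×10⁻⁴ × 760 = 0.0096748 m
Δh = 0.0046746 + 0.0096748 = 0.0143494 m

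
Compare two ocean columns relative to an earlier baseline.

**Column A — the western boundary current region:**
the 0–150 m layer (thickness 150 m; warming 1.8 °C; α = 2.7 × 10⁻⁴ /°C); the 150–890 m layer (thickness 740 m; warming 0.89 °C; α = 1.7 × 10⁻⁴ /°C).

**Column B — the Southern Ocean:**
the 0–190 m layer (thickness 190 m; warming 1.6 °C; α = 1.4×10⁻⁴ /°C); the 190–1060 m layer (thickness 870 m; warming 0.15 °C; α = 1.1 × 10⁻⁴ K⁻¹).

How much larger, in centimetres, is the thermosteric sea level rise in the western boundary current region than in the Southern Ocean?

A Layer 1: 2.7×10⁻⁴ × 1.8 × 150 = 0.07290 m
A Layer 2: 1.7×10⁻⁴ × 740 × 0.89 = 0.111962 m
A total: 0.184862 m
B Layer 1: 1.4×10⁻⁴ × 190 × 1.6 = 0.04256 m
B Layer 2: 870 × 1.1×10⁻⁴ × 0.15 = 0.014355 m
B total: 0.056915 m
Difference: 0.184862 − 0.056915 = 0.127947 m

13 cm larger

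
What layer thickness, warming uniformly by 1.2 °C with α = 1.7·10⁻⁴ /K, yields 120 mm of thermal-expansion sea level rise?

about 588 m

H = Δh/(αΔT) = 0.12 / (1.7×10⁻⁴ × 1.2) ≈ 588.2 m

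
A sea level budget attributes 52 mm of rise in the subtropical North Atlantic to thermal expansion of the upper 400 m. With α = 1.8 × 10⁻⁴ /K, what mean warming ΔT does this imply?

ΔT = Δh/(αH) = 0.052 / (1.8×10⁻⁴ × 400) ≈ 0.7222 K

about 0.72 K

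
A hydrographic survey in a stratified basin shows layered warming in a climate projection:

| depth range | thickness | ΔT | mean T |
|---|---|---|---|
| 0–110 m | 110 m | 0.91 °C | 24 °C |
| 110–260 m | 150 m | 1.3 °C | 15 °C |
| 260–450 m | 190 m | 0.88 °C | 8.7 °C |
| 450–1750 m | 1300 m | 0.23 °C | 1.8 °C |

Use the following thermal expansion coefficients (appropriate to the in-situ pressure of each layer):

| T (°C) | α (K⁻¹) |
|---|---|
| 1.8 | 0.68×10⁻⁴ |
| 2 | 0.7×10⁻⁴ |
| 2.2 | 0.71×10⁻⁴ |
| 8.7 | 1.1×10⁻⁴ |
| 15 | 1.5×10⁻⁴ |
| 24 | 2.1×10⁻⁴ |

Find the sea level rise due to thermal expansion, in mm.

Layer 1 at 24 °C → α = 2.1×10⁻⁴ K⁻¹
Layer 2 at 15 °C → α = 1.5×10⁻⁴ K⁻¹
Layer 3 at 8.7 °C → α = 1.1×10⁻⁴ K⁻¹
Layer 4 at 1.8 °C → α = 0.68×10⁻⁴ K⁻¹
Layer 1: 0.91 × 2.1×10⁻⁴ × 110 = 0.021021 m
1.3 × 150 × 1.5×10⁻⁴ = 0.02925 m
260–450 m: 1.1×10⁻⁴ × 0.88 × 190 = 0.018392 m
0.68×10⁻⁴ × 0.23 × 1300 = 0.020332 m
Δh = 0.021021 + 0.02925 + 0.018392 + 0.020332 = 0.088995 m

Δh ≈ 89 mm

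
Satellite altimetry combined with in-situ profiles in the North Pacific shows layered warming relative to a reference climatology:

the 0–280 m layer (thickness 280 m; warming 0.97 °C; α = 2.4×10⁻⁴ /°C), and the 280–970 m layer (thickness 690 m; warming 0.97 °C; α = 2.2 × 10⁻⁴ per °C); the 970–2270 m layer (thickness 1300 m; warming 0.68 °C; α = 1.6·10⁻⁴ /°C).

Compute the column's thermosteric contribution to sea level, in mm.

2.4×10⁻⁴ × 280 × 0.97 = 0.065184 m
0.97 × 690 × 2.2×10⁻⁴ = 0.147246 m
Layer 3: 1.6×10⁻⁴ × 1300 × 0.68 = 0.14144 m
Δh = 0.065184 + 0.147246 + 0.14144 = 0.35387 m

350 mm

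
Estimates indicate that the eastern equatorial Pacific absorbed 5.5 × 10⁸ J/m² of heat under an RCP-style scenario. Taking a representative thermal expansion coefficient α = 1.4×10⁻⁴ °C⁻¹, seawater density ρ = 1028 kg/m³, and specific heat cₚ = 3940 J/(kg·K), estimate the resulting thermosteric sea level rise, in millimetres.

Δh = αQ/(ρcₚ) = 1.4×10⁻⁴ × 5.5×10⁸ / (1028 × 3940) ≈ 0.019011 m

Δh ≈ 19 mm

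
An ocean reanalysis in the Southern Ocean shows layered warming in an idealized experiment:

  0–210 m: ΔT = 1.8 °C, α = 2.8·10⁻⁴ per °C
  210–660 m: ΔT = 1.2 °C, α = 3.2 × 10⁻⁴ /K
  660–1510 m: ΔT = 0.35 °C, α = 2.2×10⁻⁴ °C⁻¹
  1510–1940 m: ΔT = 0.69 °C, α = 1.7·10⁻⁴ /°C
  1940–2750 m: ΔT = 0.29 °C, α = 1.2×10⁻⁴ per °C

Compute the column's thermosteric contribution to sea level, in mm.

Δh = 420 mm

0–210 m: 210 × 1.8 × 2.8×10⁻⁴ = 0.10584 m
210–660 m: 450 × 3.2×10⁻⁴ × 1.2 = 0.17280 m
Layer 3: 2.2×10⁻⁴ × 0.35 × 850 = 0.06545 m
1510–1940 m: 0.69 × 430 × 1.7×10⁻⁴ = 0.050439 m
Layer 5: 810 × 0.29 × 1.2×10⁻⁴ = 0.028188 m
Δh = 0.10584 + 0.17280 + 0.06545 + 0.050439 + 0.028188 = 0.422717 m ≈ 420 mm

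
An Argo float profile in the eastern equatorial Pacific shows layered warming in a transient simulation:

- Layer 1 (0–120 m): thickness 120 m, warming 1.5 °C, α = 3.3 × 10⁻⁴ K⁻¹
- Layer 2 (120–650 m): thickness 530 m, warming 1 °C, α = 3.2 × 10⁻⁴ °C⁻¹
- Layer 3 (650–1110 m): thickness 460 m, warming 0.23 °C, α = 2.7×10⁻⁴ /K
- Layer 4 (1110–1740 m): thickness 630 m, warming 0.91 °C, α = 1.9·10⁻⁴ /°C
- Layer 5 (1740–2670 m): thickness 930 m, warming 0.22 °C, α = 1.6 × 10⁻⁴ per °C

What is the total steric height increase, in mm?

3.3×10⁻⁴ × 120 × 1.5 = 0.05940 m
120–650 m: 1 × 3.2×10⁻⁴ × 530 = 0.16960 m
650–1110 m: 2.7×10⁻⁴ × 460 × 0.23 = 0.028566 m
1110–1740 m: 1.9×10⁻⁴ × 630 × 0.91 = 0.108927 m
0.22 × 930 × 1.6×10⁻⁴ = 0.032736 m
Δh = 0.05940 + 0.16960 + 0.028566 + 0.108927 + 0.032736 = 0.399229 m

399 mm of thermosteric rise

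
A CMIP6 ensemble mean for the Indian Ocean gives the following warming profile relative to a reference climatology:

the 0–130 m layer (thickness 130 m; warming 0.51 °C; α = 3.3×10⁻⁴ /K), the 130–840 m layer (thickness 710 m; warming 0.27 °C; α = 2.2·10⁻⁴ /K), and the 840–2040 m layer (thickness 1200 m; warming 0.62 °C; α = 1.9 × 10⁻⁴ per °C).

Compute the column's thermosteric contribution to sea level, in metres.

0.51 × 130 × 3.3×10⁻⁴ = 0.021879 m
130–840 m: 2.2×10⁻⁴ × 0.27 × 710 = 0.042174 m
840–2040 m: 0.62 × 1200 × 1.9×10⁻⁴ = 0.14136 m
Δh = 0.021879 + 0.042174 + 0.14136 = 0.205413 m

Δh = 0.21 m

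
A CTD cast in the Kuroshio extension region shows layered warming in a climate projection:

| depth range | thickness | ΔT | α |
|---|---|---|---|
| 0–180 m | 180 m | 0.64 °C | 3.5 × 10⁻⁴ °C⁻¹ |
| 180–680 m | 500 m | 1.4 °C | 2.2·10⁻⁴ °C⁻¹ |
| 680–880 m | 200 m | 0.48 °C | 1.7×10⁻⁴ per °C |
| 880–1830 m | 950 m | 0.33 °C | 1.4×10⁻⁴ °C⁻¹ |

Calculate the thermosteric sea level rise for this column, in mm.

Layer 1: 3.5×10⁻⁴ × 180 × 0.64 = 0.04032 m
1.4 × 500 × 2.2×10⁻⁴ = 0.15400 m
Layer 3: 1.7×10⁻⁴ × 0.48 × 200 = 0.01632 m
880–1830 m: 1.4×10⁻⁴ × 950 × 0.33 = 0.04389 m
Δh = 0.04032 + 0.15400 + 0.01632 + 0.04389 = 0.25453 m ≈ 255 mm

Δh = 255 mm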